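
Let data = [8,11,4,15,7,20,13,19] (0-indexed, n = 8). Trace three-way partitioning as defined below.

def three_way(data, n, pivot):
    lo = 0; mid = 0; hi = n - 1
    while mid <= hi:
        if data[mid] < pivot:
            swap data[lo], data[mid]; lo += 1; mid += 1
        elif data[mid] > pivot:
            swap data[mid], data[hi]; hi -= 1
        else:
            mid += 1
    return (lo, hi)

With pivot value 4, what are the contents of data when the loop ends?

pivot = 4; lo=0, mid=0, hi=7
data[mid]=8>4: swap data[0],data[7]; hi=6 → [19,11,4,15,7,20,13,8]
data[mid]=19>4: swap data[0],data[6]; hi=5 → [13,11,4,15,7,20,19,8]
data[mid]=13>4: swap data[0],data[5]; hi=4 → [20,11,4,15,7,13,19,8]
data[mid]=20>4: swap data[0],data[4]; hi=3 → [7,11,4,15,20,13,19,8]
data[mid]=7>4: swap data[0],data[3]; hi=2 → [15,11,4,7,20,13,19,8]
data[mid]=15>4: swap data[0],data[2]; hi=1 → [4,11,15,7,20,13,19,8]
data[mid]=4=4: mid=1
data[mid]=11>4: swap data[1],data[1]; hi=0 → [4,11,15,7,20,13,19,8]
end: lo=0, hi=0; data = [4,11,15,7,20,13,19,8]

[4,11,15,7,20,13,19,8]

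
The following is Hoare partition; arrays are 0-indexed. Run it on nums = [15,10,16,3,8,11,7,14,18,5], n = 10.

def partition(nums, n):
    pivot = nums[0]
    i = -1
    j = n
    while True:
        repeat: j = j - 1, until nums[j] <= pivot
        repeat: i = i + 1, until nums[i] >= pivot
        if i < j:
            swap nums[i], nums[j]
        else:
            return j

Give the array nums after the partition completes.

pivot = nums[0] = 15; i = -1, j = 10
j→9 (nums[9]=5≤15), i→0 (nums[0]=15≥15); i<j, swap → [5,10,16,3,8,11,7,14,18,15]
j→7 (nums[7]=14≤15), i→2 (nums[2]=16≥15); i<j, swap → [5,10,14,3,8,11,7,16,18,15]
j→6, i→7; i≥j, return j=6. nums = [5,10,14,3,8,11,7,16,18,15]

[5,10,14,3,8,11,7,16,18,15]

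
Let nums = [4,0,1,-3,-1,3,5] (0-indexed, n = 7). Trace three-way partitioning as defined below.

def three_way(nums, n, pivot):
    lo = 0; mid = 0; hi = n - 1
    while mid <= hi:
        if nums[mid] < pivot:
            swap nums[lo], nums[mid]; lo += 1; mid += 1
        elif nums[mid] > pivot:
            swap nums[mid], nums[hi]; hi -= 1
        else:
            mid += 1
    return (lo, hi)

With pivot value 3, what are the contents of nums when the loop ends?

[0,1,-3,-1,3,5,4]

pivot = 3; lo=0, mid=0, hi=6
nums[mid]=4>3: swap nums[0],nums[6]; hi=5 → [5,0,1,-3,-1,3,4]
nums[mid]=5>3: swap nums[0],nums[5]; hi=4 → [3,0,1,-3,-1,5,4]
nums[mid]=3=3: mid=1
nums[mid]=0<3: swap nums[0],nums[1]; lo=1,mid=2 → [0,3,1,-3,-1,5,4]
nums[mid]=1<3: swap nums[1],nums[2]; lo=2,mid=3 → [0,1,3,-3,-1,5,4]
nums[mid]=-3<3: swap nums[2],nums[3]; lo=3,mid=4 → [0,1,-3,3,-1,5,4]
nums[mid]=-1<3: swap nums[3],nums[4]; lo=4,mid=5 → [0,1,-3,-1,3,5,4]
end: lo=4, hi=4; nums = [0,1,-3,-1,3,5,4]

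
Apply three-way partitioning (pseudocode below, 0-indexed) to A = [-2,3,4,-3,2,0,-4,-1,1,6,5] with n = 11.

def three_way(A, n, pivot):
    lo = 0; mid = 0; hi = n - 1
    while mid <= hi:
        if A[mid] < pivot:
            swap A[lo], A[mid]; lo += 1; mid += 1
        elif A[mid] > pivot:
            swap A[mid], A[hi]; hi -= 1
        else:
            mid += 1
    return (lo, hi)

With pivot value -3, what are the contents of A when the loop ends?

[-4,-3,4,2,0,3,-1,1,6,5,-2]

pivot = -3; lo=0, mid=0, hi=10
A[mid]=-2>-3: swap A[0],A[10]; hi=9 → [5,3,4,-3,2,0,-4,-1,1,6,-2]
A[mid]=5>-3: swap A[0],A[9]; hi=8 → [6,3,4,-3,2,0,-4,-1,1,5,-2]
A[mid]=6>-3: swap A[0],A[8]; hi=7 → [1,3,4,-3,2,0,-4,-1,6,5,-2]
A[mid]=1>-3: swap A[0],A[7]; hi=6 → [-1,3,4,-3,2,0,-4,1,6,5,-2]
A[mid]=-1>-3: swap A[0],A[6]; hi=5 → [-4,3,4,-3,2,0,-1,1,6,5,-2]
A[mid]=-4<-3: swap A[0],A[0]; lo=1,mid=1 → [-4,3,4,-3,2,0,-1,1,6,5,-2]
A[mid]=3>-3: swap A[1],A[5]; hi=4 → [-4,0,4,-3,2,3,-1,1,6,5,-2]
A[mid]=0>-3: swap A[1],A[4]; hi=3 → [-4,2,4,-3,0,3,-1,1,6,5,-2]
A[mid]=2>-3: swap A[1],A[3]; hi=2 → [-4,-3,4,2,0,3,-1,1,6,5,-2]
A[mid]=-3=-3: mid=2
A[mid]=4>-3: swap A[2],A[2]; hi=1 → [-4,-3,4,2,0,3,-1,1,6,5,-2]
end: lo=1, hi=1; A = [-4,-3,4,2,0,3,-1,1,6,5,-2]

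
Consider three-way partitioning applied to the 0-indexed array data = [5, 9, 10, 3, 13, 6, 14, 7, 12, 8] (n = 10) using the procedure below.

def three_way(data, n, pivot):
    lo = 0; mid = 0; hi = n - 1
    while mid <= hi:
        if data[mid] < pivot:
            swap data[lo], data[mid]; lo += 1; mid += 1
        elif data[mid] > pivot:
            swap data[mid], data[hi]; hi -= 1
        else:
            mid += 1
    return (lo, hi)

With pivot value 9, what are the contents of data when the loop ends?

pivot = 9; lo=0, mid=0, hi=9
data[mid]=5<9: swap data[0],data[0]; lo=1,mid=1 → [5, 9, 10, 3, 13, 6, 14, 7, 12, 8]
data[mid]=9=9: mid=2
data[mid]=10>9: swap data[2],data[9]; hi=8 → [5, 9, 8, 3, 13, 6, 14, 7, 12, 10]
data[mid]=8<9: swap data[1],data[2]; lo=2,mid=3 → [5, 8, 9, 3, 13, 6, 14, 7, 12, 10]
data[mid]=3<9: swap data[2],data[3]; lo=3,mid=4 → [5, 8, 3, 9, 13, 6, 14, 7, 12, 10]
data[mid]=13>9: swap data[4],data[8]; hi=7 → [5, 8, 3, 9, 12, 6, 14, 7, 13, 10]
data[mid]=12>9: swap data[4],data[7]; hi=6 → [5, 8, 3, 9, 7, 6, 14, 12, 13, 10]
data[mid]=7<9: swap data[3],data[4]; lo=4,mid=5 → [5, 8, 3, 7, 9, 6, 14, 12, 13, 10]
data[mid]=6<9: swap data[4],data[5]; lo=5,mid=6 → [5, 8, 3, 7, 6, 9, 14, 12, 13, 10]
data[mid]=14>9: swap data[6],data[6]; hi=5 → [5, 8, 3, 7, 6, 9, 14, 12, 13, 10]
end: lo=5, hi=5; data = [5, 8, 3, 7, 6, 9, 14, 12, 13, 10]

[5, 8, 3, 7, 6, 9, 14, 12, 13, 10]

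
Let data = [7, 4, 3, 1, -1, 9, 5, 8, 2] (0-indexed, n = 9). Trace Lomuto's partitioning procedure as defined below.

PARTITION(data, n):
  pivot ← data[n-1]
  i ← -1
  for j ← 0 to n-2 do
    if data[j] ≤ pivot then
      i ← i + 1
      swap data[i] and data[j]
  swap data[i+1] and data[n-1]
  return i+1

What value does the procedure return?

2

pivot = data[8] = 2; i = -1
j=0: data[0]=7 > 2 → no swap
j=1: data[1]=4 > 2 → no swap
j=2: data[2]=3 > 2 → no swap
j=3: data[3]=1 ≤ 2 → i=0, swap data[0],data[3] → [1, 4, 3, 7, -1, 9, 5, 8, 2]
j=4: data[4]=-1 ≤ 2 → i=1, swap data[1],data[4] → [1, -1, 3, 7, 4, 9, 5, 8, 2]
j=5: data[5]=9 > 2 → no swap
j=6: data[6]=5 > 2 → no swap
j=7: data[7]=8 > 2 → no swap
final swap data[2],data[8] → [1, -1, 2, 7, 4, 9, 5, 8, 3]; return 2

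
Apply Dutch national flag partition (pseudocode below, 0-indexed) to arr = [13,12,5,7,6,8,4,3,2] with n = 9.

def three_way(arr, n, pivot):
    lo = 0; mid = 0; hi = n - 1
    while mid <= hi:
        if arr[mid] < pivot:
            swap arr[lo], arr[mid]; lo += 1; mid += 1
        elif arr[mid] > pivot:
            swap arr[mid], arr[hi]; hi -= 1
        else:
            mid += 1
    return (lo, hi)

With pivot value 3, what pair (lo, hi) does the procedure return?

pivot = 3; lo=0, mid=0, hi=8
arr[mid]=13>3: swap arr[0],arr[8]; hi=7 → [2,12,5,7,6,8,4,3,13]
arr[mid]=2<3: swap arr[0],arr[0]; lo=1,mid=1 → [2,12,5,7,6,8,4,3,13]
arr[mid]=12>3: swap arr[1],arr[7]; hi=6 → [2,3,5,7,6,8,4,12,13]
arr[mid]=3=3: mid=2
arr[mid]=5>3: swap arr[2],arr[6]; hi=5 → [2,3,4,7,6,8,5,12,13]
arr[mid]=4>3: swap arr[2],arr[5]; hi=4 → [2,3,8,7,6,4,5,12,13]
arr[mid]=8>3: swap arr[2],arr[4]; hi=3 → [2,3,6,7,8,4,5,12,13]
arr[mid]=6>3: swap arr[2],arr[3]; hi=2 → [2,3,7,6,8,4,5,12,13]
arr[mid]=7>3: swap arr[2],arr[2]; hi=1 → [2,3,7,6,8,4,5,12,13]
end: lo=1, hi=1; arr = [2,3,7,6,8,4,5,12,13]

(1, 1)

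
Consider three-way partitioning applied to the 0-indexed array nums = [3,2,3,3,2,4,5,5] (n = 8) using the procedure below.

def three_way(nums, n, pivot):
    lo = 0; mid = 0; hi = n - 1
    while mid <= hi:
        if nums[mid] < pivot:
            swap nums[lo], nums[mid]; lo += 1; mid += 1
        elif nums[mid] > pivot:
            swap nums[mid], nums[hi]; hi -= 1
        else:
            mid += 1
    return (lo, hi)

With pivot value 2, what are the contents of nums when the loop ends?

[2,2,3,3,4,5,5,3]

pivot = 2; lo=0, mid=0, hi=7
nums[mid]=3>2: swap nums[0],nums[7]; hi=6 → [5,2,3,3,2,4,5,3]
nums[mid]=5>2: swap nums[0],nums[6]; hi=5 → [5,2,3,3,2,4,5,3]
nums[mid]=5>2: swap nums[0],nums[5]; hi=4 → [4,2,3,3,2,5,5,3]
nums[mid]=4>2: swap nums[0],nums[4]; hi=3 → [2,2,3,3,4,5,5,3]
nums[mid]=2=2: mid=1
nums[mid]=2=2: mid=2
nums[mid]=3>2: swap nums[2],nums[3]; hi=2 → [2,2,3,3,4,5,5,3]
nums[mid]=3>2: swap nums[2],nums[2]; hi=1 → [2,2,3,3,4,5,5,3]
end: lo=0, hi=1; nums = [2,2,3,3,4,5,5,3]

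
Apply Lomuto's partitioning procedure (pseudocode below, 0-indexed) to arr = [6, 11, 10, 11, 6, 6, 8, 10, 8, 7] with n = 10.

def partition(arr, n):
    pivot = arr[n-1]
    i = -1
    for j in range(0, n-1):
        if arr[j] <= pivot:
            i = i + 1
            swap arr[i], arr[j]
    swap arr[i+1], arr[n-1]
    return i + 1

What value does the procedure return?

pivot=7, i=-1
j=0: 6≤7, i=0, swap(0,0) ⇒ [6, 11, 10, 11, 6, 6, 8, 10, 8, 7]
j=1: 11>7, skip
j=2: 10>7, skip
j=3: 11>7, skip
j=4: 6≤7, i=1, swap(1,4) ⇒ [6, 6, 10, 11, 11, 6, 8, 10, 8, 7]
j=5: 6≤7, i=2, swap(2,5) ⇒ [6, 6, 6, 11, 11, 10, 8, 10, 8, 7]
j=6: 8>7, skip
j=7: 10>7, skip
j=8: 8>7, skip
swap(3,9) ⇒ [6, 6, 6, 7, 11, 10, 8, 10, 8, 11]; return 3

3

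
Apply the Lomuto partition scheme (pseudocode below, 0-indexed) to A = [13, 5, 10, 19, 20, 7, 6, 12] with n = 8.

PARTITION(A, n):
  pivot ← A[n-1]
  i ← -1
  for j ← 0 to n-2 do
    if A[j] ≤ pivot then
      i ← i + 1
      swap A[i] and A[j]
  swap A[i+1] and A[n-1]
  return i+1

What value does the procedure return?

pivot=12, i=-1
j=0: 13>12, skip
j=1: 5≤12, i=0, swap(0,1) ⇒ [5, 13, 10, 19, 20, 7, 6, 12]
j=2: 10≤12, i=1, swap(1,2) ⇒ [5, 10, 13, 19, 20, 7, 6, 12]
j=3: 19>12, skip
j=4: 20>12, skip
j=5: 7≤12, i=2, swap(2,5) ⇒ [5, 10, 7, 19, 20, 13, 6, 12]
j=6: 6≤12, i=3, swap(3,6) ⇒ [5, 10, 7, 6, 20, 13, 19, 12]
swap(4,7) ⇒ [5, 10, 7, 6, 12, 13, 19, 20]; return 4

4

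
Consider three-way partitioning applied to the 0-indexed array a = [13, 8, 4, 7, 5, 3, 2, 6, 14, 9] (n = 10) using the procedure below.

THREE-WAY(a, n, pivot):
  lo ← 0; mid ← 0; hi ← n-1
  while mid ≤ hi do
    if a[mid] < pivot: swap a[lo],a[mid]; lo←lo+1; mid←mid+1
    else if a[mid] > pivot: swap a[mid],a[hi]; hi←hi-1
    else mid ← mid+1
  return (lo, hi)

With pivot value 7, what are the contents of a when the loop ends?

[6, 2, 4, 5, 3, 7, 8, 14, 9, 13]

lo=0 mid=0 hi=9
13>7: swap(0,9), hi=8 ⇒ [9, 8, 4, 7, 5, 3, 2, 6, 14, 13]
9>7: swap(0,8), hi=7 ⇒ [14, 8, 4, 7, 5, 3, 2, 6, 9, 13]
14>7: swap(0,7), hi=6 ⇒ [6, 8, 4, 7, 5, 3, 2, 14, 9, 13]
6<7: swap(0,0), lo=1 mid=1 ⇒ [6, 8, 4, 7, 5, 3, 2, 14, 9, 13]
8>7: swap(1,6), hi=5 ⇒ [6, 2, 4, 7, 5, 3, 8, 14, 9, 13]
2<7: swap(1,1), lo=2 mid=2 ⇒ [6, 2, 4, 7, 5, 3, 8, 14, 9, 13]
4<7: swap(2,2), lo=3 mid=3 ⇒ [6, 2, 4, 7, 5, 3, 8, 14, 9, 13]
7=7: mid=4
5<7: swap(3,4), lo=4 mid=5 ⇒ [6, 2, 4, 5, 7, 3, 8, 14, 9, 13]
3<7: swap(4,5), lo=5 mid=6 ⇒ [6, 2, 4, 5, 3, 7, 8, 14, 9, 13]
done. lo=5 hi=5; a=[6, 2, 4, 5, 3, 7, 8, 14, 9, 13]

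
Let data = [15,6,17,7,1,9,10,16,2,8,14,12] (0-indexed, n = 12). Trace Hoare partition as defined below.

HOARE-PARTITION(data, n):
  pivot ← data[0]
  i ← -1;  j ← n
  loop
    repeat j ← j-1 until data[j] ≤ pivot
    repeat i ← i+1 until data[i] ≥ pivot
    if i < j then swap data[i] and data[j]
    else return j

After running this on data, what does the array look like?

pivot = data[0] = 15; i = -1, j = 12
j→11 (data[11]=12≤15), i→0 (data[0]=15≥15); i<j, swap → [12,6,17,7,1,9,10,16,2,8,14,15]
j→10 (data[10]=14≤15), i→2 (data[2]=17≥15); i<j, swap → [12,6,14,7,1,9,10,16,2,8,17,15]
j→9 (data[9]=8≤15), i→7 (data[7]=16≥15); i<j, swap → [12,6,14,7,1,9,10,8,2,16,17,15]
j→8, i→9; i≥j, return j=8. data = [12,6,14,7,1,9,10,8,2,16,17,15]

[12,6,14,7,1,9,10,8,2,16,17,15]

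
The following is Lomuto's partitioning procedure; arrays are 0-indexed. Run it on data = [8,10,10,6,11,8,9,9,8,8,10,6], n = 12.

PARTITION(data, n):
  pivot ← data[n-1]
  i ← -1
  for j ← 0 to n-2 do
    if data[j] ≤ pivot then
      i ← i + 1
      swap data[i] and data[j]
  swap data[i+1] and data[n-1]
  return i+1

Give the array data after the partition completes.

[6,6,10,8,11,8,9,9,8,8,10,10]

pivot = data[11] = 6; i = -1
j=0: data[0]=8 > 6 → no swap
j=1: data[1]=10 > 6 → no swap
j=2: data[2]=10 > 6 → no swap
j=3: data[3]=6 ≤ 6 → i=0, swap data[0],data[3] → [6,10,10,8,11,8,9,9,8,8,10,6]
j=4: data[4]=11 > 6 → no swap
j=5: data[5]=8 > 6 → no swap
j=6: data[6]=9 > 6 → no swap
j=7: data[7]=9 > 6 → no swap
j=8: data[8]=8 > 6 → no swap
j=9: data[9]=8 > 6 → no swap
j=10: data[10]=10 > 6 → no swap
final swap data[1],data[11] → [6,6,10,8,11,8,9,9,8,8,10,10]; return 1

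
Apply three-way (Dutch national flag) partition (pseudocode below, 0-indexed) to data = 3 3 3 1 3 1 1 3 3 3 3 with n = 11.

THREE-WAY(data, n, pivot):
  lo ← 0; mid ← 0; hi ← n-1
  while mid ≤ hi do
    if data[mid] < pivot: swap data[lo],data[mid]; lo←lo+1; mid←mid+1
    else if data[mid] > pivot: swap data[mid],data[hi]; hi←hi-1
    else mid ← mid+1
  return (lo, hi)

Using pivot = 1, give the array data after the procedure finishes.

1 1 1 3 3 3 3 3 3 3 3

lo=0 mid=0 hi=10
3>1: swap(0,10), hi=9 ⇒ 3 3 3 1 3 1 1 3 3 3 3
3>1: swap(0,9), hi=8 ⇒ 3 3 3 1 3 1 1 3 3 3 3
3>1: swap(0,8), hi=7 ⇒ 3 3 3 1 3 1 1 3 3 3 3
3>1: swap(0,7), hi=6 ⇒ 3 3 3 1 3 1 1 3 3 3 3
3>1: swap(0,6), hi=5 ⇒ 1 3 3 1 3 1 3 3 3 3 3
1=1: mid=1
3>1: swap(1,5), hi=4 ⇒ 1 1 3 1 3 3 3 3 3 3 3
1=1: mid=2
3>1: swap(2,4), hi=3 ⇒ 1 1 3 1 3 3 3 3 3 3 3
3>1: swap(2,3), hi=2 ⇒ 1 1 1 3 3 3 3 3 3 3 3
1=1: mid=3
done. lo=0 hi=2; data=1 1 1 3 3 3 3 3 3 3 3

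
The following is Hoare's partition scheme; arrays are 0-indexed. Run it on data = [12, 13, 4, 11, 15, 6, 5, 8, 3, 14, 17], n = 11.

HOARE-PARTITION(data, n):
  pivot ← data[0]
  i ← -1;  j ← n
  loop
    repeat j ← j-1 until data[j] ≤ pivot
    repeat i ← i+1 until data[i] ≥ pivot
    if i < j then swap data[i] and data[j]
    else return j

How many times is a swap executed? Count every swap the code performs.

3

pivot = data[0] = 12; i = -1, j = 11
j→8 (data[8]=3≤12), i→0 (data[0]=12≥12); i<j, swap → [3, 13, 4, 11, 15, 6, 5, 8, 12, 14, 17]
j→7 (data[7]=8≤12), i→1 (data[1]=13≥12); i<j, swap → [3, 8, 4, 11, 15, 6, 5, 13, 12, 14, 17]
j→6 (data[6]=5≤12), i→4 (data[4]=15≥12); i<j, swap → [3, 8, 4, 11, 5, 6, 15, 13, 12, 14, 17]
j→5, i→6; i≥j, return j=5. data = [3, 8, 4, 11, 5, 6, 15, 13, 12, 14, 17]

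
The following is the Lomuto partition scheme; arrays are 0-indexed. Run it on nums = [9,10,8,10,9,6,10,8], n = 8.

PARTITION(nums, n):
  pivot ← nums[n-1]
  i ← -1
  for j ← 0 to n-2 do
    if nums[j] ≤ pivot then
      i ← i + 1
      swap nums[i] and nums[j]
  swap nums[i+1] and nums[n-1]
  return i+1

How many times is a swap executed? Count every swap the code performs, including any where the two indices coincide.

3

pivot=8, i=-1
j=0: 9>8, skip
j=1: 10>8, skip
j=2: 8≤8, i=0, swap(0,2) ⇒ [8,10,9,10,9,6,10,8]
j=3: 10>8, skip
j=4: 9>8, skip
j=5: 6≤8, i=1, swap(1,5) ⇒ [8,6,9,10,9,10,10,8]
j=6: 10>8, skip
swap(2,7) ⇒ [8,6,8,10,9,10,10,9]; return 2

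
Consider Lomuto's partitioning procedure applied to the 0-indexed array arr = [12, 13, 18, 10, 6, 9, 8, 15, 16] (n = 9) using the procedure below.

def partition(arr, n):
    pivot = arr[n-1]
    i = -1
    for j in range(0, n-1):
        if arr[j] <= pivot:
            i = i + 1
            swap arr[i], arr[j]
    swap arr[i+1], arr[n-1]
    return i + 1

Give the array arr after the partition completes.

[12, 13, 10, 6, 9, 8, 15, 16, 18]

pivot=16, i=-1
j=0: 12≤16, i=0, swap(0,0) ⇒ [12, 13, 18, 10, 6, 9, 8, 15, 16]
j=1: 13≤16, i=1, swap(1,1) ⇒ [12, 13, 18, 10, 6, 9, 8, 15, 16]
j=2: 18>16, skip
j=3: 10≤16, i=2, swap(2,3) ⇒ [12, 13, 10, 18, 6, 9, 8, 15, 16]
j=4: 6≤16, i=3, swap(3,4) ⇒ [12, 13, 10, 6, 18, 9, 8, 15, 16]
j=5: 9≤16, i=4, swap(4,5) ⇒ [12, 13, 10, 6, 9, 18, 8, 15, 16]
j=6: 8≤16, i=5, swap(5,6) ⇒ [12, 13, 10, 6, 9, 8, 18, 15, 16]
j=7: 15≤16, i=6, swap(6,7) ⇒ [12, 13, 10, 6, 9, 8, 15, 18, 16]
swap(7,8) ⇒ [12, 13, 10, 6, 9, 8, 15, 16, 18]; return 7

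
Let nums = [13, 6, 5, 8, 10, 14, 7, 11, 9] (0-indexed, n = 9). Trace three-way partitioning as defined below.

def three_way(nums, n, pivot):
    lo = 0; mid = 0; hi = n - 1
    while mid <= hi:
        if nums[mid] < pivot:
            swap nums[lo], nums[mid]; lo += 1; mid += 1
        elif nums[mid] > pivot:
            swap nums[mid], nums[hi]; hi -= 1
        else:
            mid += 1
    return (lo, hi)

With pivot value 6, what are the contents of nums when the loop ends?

pivot = 6; lo=0, mid=0, hi=8
nums[mid]=13>6: swap nums[0],nums[8]; hi=7 → [9, 6, 5, 8, 10, 14, 7, 11, 13]
nums[mid]=9>6: swap nums[0],nums[7]; hi=6 → [11, 6, 5, 8, 10, 14, 7, 9, 13]
nums[mid]=11>6: swap nums[0],nums[6]; hi=5 → [7, 6, 5, 8, 10, 14, 11, 9, 13]
nums[mid]=7>6: swap nums[0],nums[5]; hi=4 → [14, 6, 5, 8, 10, 7, 11, 9, 13]
nums[mid]=14>6: swap nums[0],nums[4]; hi=3 → [10, 6, 5, 8, 14, 7, 11, 9, 13]
nums[mid]=10>6: swap nums[0],nums[3]; hi=2 → [8, 6, 5, 10, 14, 7, 11, 9, 13]
nums[mid]=8>6: swap nums[0],nums[2]; hi=1 → [5, 6, 8, 10, 14, 7, 11, 9, 13]
nums[mid]=5<6: swap nums[0],nums[0]; lo=1,mid=1 → [5, 6, 8, 10, 14, 7, 11, 9, 13]
nums[mid]=6=6: mid=2
end: lo=1, hi=1; nums = [5, 6, 8, 10, 14, 7, 11, 9, 13]

[5, 6, 8, 10, 14, 7, 11, 9, 13]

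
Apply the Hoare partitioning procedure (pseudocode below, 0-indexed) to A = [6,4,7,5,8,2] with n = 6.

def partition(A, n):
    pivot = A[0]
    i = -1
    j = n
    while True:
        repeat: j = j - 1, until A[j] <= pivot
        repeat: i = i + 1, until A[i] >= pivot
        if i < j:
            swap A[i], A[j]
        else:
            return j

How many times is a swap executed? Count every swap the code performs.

pivot = A[0] = 6; i = -1, j = 6
j→5 (A[5]=2≤6), i→0 (A[0]=6≥6); i<j, swap → [2,4,7,5,8,6]
j→3 (A[3]=5≤6), i→2 (A[2]=7≥6); i<j, swap → [2,4,5,7,8,6]
j→2, i→3; i≥j, return j=2. A = [2,4,5,7,8,6]

2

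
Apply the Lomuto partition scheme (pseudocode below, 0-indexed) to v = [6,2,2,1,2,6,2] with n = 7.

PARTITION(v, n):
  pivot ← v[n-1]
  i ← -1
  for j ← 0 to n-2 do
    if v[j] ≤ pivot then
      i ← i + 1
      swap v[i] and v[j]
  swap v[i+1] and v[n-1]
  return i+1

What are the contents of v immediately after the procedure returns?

pivot = v[6] = 2; i = -1
j=0: v[0]=6 > 2 → no swap
j=1: v[1]=2 ≤ 2 → i=0, swap v[0],v[1] → [2,6,2,1,2,6,2]
j=2: v[2]=2 ≤ 2 → i=1, swap v[1],v[2] → [2,2,6,1,2,6,2]
j=3: v[3]=1 ≤ 2 → i=2, swap v[2],v[3] → [2,2,1,6,2,6,2]
j=4: v[4]=2 ≤ 2 → i=3, swap v[3],v[4] → [2,2,1,2,6,6,2]
j=5: v[5]=6 > 2 → no swap
final swap v[4],v[6] → [2,2,1,2,2,6,6]; return 4

[2,2,1,2,2,6,6]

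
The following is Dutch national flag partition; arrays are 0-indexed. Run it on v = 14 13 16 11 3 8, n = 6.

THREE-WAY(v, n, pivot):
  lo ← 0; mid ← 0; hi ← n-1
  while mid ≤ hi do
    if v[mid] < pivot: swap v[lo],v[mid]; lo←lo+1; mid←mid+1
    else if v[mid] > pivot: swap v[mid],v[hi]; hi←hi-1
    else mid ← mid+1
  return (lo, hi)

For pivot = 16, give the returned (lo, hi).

pivot = 16; lo=0, mid=0, hi=5
v[mid]=14<16: swap v[0],v[0]; lo=1,mid=1 → 14 13 16 11 3 8
v[mid]=13<16: swap v[1],v[1]; lo=2,mid=2 → 14 13 16 11 3 8
v[mid]=16=16: mid=3
v[mid]=11<16: swap v[2],v[3]; lo=3,mid=4 → 14 13 11 16 3 8
v[mid]=3<16: swap v[3],v[4]; lo=4,mid=5 → 14 13 11 3 16 8
v[mid]=8<16: swap v[4],v[5]; lo=5,mid=6 → 14 13 11 3 8 16
end: lo=5, hi=5; v = 14 13 11 3 8 16

(5, 5)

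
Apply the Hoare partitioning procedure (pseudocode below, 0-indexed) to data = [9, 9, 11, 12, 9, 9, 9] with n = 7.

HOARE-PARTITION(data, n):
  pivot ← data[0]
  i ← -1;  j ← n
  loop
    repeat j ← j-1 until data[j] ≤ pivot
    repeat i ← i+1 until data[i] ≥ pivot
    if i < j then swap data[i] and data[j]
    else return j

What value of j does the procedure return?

pivot = data[0] = 9; i = -1, j = 7
j→6 (data[6]=9≤9), i→0 (data[0]=9≥9); i<j, swap → [9, 9, 11, 12, 9, 9, 9]
j→5 (data[5]=9≤9), i→1 (data[1]=9≥9); i<j, swap → [9, 9, 11, 12, 9, 9, 9]
j→4 (data[4]=9≤9), i→2 (data[2]=11≥9); i<j, swap → [9, 9, 9, 12, 11, 9, 9]
j→2, i→3; i≥j, return j=2. data = [9, 9, 9, 12, 11, 9, 9]

2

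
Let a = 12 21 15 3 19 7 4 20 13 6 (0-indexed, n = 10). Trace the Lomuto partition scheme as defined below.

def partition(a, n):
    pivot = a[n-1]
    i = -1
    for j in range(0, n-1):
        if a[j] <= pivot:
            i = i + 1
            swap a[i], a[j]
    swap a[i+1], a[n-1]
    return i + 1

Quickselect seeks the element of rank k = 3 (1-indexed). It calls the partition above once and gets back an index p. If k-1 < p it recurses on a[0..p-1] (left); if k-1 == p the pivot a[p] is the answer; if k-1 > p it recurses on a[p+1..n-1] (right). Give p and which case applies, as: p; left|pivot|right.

2; pivot

pivot=6, i=-1
j=0: 12>6, skip
j=1: 21>6, skip
j=2: 15>6, skip
j=3: 3≤6, i=0, swap(0,3) ⇒ 3 21 15 12 19 7 4 20 13 6
j=4: 19>6, skip
j=5: 7>6, skip
j=6: 4≤6, i=1, swap(1,6) ⇒ 3 4 15 12 19 7 21 20 13 6
j=7: 20>6, skip
j=8: 13>6, skip
swap(2,9) ⇒ 3 4 6 12 19 7 21 20 13 15; return 2
p = 2; k-1 = 2 == 2 ⇒ pivot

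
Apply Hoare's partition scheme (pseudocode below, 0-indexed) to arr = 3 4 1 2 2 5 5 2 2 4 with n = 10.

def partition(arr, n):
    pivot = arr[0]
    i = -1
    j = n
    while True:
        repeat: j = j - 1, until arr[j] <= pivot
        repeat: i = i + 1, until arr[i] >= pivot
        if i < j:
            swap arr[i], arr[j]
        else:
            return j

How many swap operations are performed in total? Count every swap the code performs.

2

pivot = arr[0] = 3; i = -1, j = 10
j→8 (arr[8]=2≤3), i→0 (arr[0]=3≥3); i<j, swap → 2 4 1 2 2 5 5 2 3 4
j→7 (arr[7]=2≤3), i→1 (arr[1]=4≥3); i<j, swap → 2 2 1 2 2 5 5 4 3 4
j→4, i→5; i≥j, return j=4. arr = 2 2 1 2 2 5 5 4 3 4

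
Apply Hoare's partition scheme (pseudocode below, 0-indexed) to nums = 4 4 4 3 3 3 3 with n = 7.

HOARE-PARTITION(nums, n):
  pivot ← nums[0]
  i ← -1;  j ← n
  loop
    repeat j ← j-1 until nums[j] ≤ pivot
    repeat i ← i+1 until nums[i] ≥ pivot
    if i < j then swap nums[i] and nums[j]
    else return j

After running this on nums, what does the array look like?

pivot = nums[0] = 4; i = -1, j = 7
j→6 (nums[6]=3≤4), i→0 (nums[0]=4≥4); i<j, swap → 3 4 4 3 3 3 4
j→5 (nums[5]=3≤4), i→1 (nums[1]=4≥4); i<j, swap → 3 3 4 3 3 4 4
j→4 (nums[4]=3≤4), i→2 (nums[2]=4≥4); i<j, swap → 3 3 3 3 4 4 4
j→3, i→4; i≥j, return j=3. nums = 3 3 3 3 4 4 4

3 3 3 3 4 4 4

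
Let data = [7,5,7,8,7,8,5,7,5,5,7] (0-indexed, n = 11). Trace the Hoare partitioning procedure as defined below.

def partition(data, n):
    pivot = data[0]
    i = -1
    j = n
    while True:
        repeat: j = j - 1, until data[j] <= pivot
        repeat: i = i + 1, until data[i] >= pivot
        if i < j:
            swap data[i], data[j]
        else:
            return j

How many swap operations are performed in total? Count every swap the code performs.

5

pivot=7
j stops at 10 (7), i stops at 0 (7); swap ⇒ [7,5,7,8,7,8,5,7,5,5,7]
j stops at 9 (5), i stops at 2 (7); swap ⇒ [7,5,5,8,7,8,5,7,5,7,7]
j stops at 8 (5), i stops at 3 (8); swap ⇒ [7,5,5,5,7,8,5,7,8,7,7]
j stops at 7 (7), i stops at 4 (7); swap ⇒ [7,5,5,5,7,8,5,7,8,7,7]
j stops at 6 (5), i stops at 5 (8); swap ⇒ [7,5,5,5,7,5,8,7,8,7,7]
j stops at 5, i stops at 6; i≥j ⇒ return 5. data=[7,5,5,5,7,5,8,7,8,7,7]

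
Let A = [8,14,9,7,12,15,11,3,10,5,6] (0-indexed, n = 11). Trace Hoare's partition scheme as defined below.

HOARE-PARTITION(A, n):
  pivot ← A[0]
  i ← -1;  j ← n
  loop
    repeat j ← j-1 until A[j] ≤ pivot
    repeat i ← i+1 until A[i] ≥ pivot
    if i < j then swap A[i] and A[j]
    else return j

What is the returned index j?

3

pivot = A[0] = 8; i = -1, j = 11
j→10 (A[10]=6≤8), i→0 (A[0]=8≥8); i<j, swap → [6,14,9,7,12,15,11,3,10,5,8]
j→9 (A[9]=5≤8), i→1 (A[1]=14≥8); i<j, swap → [6,5,9,7,12,15,11,3,10,14,8]
j→7 (A[7]=3≤8), i→2 (A[2]=9≥8); i<j, swap → [6,5,3,7,12,15,11,9,10,14,8]
j→3, i→4; i≥j, return j=3. A = [6,5,3,7,12,15,11,9,10,14,8]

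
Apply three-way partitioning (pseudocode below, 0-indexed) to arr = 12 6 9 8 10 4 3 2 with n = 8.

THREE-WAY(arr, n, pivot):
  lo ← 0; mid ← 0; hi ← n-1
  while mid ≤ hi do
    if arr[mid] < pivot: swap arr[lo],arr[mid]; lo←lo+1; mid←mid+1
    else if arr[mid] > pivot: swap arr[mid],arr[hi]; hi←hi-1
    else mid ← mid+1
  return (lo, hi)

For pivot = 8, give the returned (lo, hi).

lo=0 mid=0 hi=7
12>8: swap(0,7), hi=6 ⇒ 2 6 9 8 10 4 3 12
2<8: swap(0,0), lo=1 mid=1 ⇒ 2 6 9 8 10 4 3 12
6<8: swap(1,1), lo=2 mid=2 ⇒ 2 6 9 8 10 4 3 12
9>8: swap(2,6), hi=5 ⇒ 2 6 3 8 10 4 9 12
3<8: swap(2,2), lo=3 mid=3 ⇒ 2 6 3 8 10 4 9 12
8=8: mid=4
10>8: swap(4,5), hi=4 ⇒ 2 6 3 8 4 10 9 12
4<8: swap(3,4), lo=4 mid=5 ⇒ 2 6 3 4 8 10 9 12
done. lo=4 hi=4; arr=2 6 3 4 8 10 9 12

(4, 4)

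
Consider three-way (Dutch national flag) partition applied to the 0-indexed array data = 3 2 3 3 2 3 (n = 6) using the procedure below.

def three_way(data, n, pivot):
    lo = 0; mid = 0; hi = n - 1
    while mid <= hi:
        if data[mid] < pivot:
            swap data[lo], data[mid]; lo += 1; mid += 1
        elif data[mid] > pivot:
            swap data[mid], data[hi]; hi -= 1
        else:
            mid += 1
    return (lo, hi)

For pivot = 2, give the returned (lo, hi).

pivot = 2; lo=0, mid=0, hi=5
data[mid]=3>2: swap data[0],data[5]; hi=4 → 3 2 3 3 2 3
data[mid]=3>2: swap data[0],data[4]; hi=3 → 2 2 3 3 3 3
data[mid]=2=2: mid=1
data[mid]=2=2: mid=2
data[mid]=3>2: swap data[2],data[3]; hi=2 → 2 2 3 3 3 3
data[mid]=3>2: swap data[2],data[2]; hi=1 → 2 2 3 3 3 3
end: lo=0, hi=1; data = 2 2 3 3 3 3

(0, 1)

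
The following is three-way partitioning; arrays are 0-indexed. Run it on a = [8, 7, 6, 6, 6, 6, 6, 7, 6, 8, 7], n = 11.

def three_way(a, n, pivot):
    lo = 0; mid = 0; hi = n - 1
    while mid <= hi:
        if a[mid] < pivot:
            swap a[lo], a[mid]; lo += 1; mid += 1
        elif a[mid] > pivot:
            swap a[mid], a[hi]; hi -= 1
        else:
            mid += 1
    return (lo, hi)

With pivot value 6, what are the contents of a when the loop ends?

lo=0 mid=0 hi=10
8>6: swap(0,10), hi=9 ⇒ [7, 7, 6, 6, 6, 6, 6, 7, 6, 8, 8]
7>6: swap(0,9), hi=8 ⇒ [8, 7, 6, 6, 6, 6, 6, 7, 6, 7, 8]
8>6: swap(0,8), hi=7 ⇒ [6, 7, 6, 6, 6, 6, 6, 7, 8, 7, 8]
6=6: mid=1
7>6: swap(1,7), hi=6 ⇒ [6, 7, 6, 6, 6, 6, 6, 7, 8, 7, 8]
7>6: swap(1,6), hi=5 ⇒ [6, 6, 6, 6, 6, 6, 7, 7, 8, 7, 8]
6=6: mid=2
6=6: mid=3
6=6: mid=4
6=6: mid=5
6=6: mid=6
done. lo=0 hi=5; a=[6, 6, 6, 6, 6, 6, 7, 7, 8, 7, 8]

[6, 6, 6, 6, 6, 6, 7, 7, 8, 7, 8]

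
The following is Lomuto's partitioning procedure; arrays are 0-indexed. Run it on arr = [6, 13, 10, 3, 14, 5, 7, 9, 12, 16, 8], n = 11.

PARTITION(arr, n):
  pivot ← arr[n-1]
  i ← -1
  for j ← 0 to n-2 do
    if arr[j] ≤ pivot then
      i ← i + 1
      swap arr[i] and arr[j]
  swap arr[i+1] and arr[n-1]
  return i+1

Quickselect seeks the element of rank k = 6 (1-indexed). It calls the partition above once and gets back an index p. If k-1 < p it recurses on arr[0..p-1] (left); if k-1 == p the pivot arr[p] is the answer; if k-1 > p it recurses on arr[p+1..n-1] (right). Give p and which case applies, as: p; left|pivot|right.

4; right

pivot = arr[10] = 8; i = -1
j=0: arr[0]=6 ≤ 8 → i=0, swap arr[0],arr[0] (no change) → [6, 13, 10, 3, 14, 5, 7, 9, 12, 16, 8]
j=1: arr[1]=13 > 8 → no swap
j=2: arr[2]=10 > 8 → no swap
j=3: arr[3]=3 ≤ 8 → i=1, swap arr[1],arr[3] → [6, 3, 10, 13, 14, 5, 7, 9, 12, 16, 8]
j=4: arr[4]=14 > 8 → no swap
j=5: arr[5]=5 ≤ 8 → i=2, swap arr[2],arr[5] → [6, 3, 5, 13, 14, 10, 7, 9, 12, 16, 8]
j=6: arr[6]=7 ≤ 8 → i=3, swap arr[3],arr[6] → [6, 3, 5, 7, 14, 10, 13, 9, 12, 16, 8]
j=7: arr[7]=9 > 8 → no swap
j=8: arr[8]=12 > 8 → no swap
j=9: arr[9]=16 > 8 → no swap
final swap arr[4],arr[10] → [6, 3, 5, 7, 8, 10, 13, 9, 12, 16, 14]; return 4
p = 4; k-1 = 5 > 4 ⇒ right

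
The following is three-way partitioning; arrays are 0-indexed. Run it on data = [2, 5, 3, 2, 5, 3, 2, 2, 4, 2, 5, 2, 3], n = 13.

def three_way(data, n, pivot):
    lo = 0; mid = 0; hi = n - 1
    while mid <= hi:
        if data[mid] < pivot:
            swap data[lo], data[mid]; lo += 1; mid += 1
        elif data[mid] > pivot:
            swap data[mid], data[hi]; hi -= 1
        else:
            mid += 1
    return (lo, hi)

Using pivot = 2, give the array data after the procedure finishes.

pivot = 2; lo=0, mid=0, hi=12
data[mid]=2=2: mid=1
data[mid]=5>2: swap data[1],data[12]; hi=11 → [2, 3, 3, 2, 5, 3, 2, 2, 4, 2, 5, 2, 5]
data[mid]=3>2: swap data[1],data[11]; hi=10 → [2, 2, 3, 2, 5, 3, 2, 2, 4, 2, 5, 3, 5]
data[mid]=2=2: mid=2
data[mid]=3>2: swap data[2],data[10]; hi=9 → [2, 2, 5, 2, 5, 3, 2, 2, 4, 2, 3, 3, 5]
data[mid]=5>2: swap data[2],data[9]; hi=8 → [2, 2, 2, 2, 5, 3, 2, 2, 4, 5, 3, 3, 5]
data[mid]=2=2: mid=3
data[mid]=2=2: mid=4
data[mid]=5>2: swap data[4],data[8]; hi=7 → [2, 2, 2, 2, 4, 3, 2, 2, 5, 5, 3, 3, 5]
data[mid]=4>2: swap data[4],data[7]; hi=6 → [2, 2, 2, 2, 2, 3, 2, 4, 5, 5, 3, 3, 5]
data[mid]=2=2: mid=5
data[mid]=3>2: swap data[5],data[6]; hi=5 → [2, 2, 2, 2, 2, 2, 3, 4, 5, 5, 3, 3, 5]
data[mid]=2=2: mid=6
end: lo=0, hi=5; data = [2, 2, 2, 2, 2, 2, 3, 4, 5, 5, 3, 3, 5]

[2, 2, 2, 2, 2, 2, 3, 4, 5, 5, 3, 3, 5]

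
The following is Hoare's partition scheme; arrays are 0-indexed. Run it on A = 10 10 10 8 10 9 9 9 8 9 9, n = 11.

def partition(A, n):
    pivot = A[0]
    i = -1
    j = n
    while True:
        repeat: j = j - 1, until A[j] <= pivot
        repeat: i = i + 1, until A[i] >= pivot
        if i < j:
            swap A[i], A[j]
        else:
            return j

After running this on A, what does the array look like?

9 9 8 8 9 9 9 10 10 10 10

pivot=10
j stops at 10 (9), i stops at 0 (10); swap ⇒ 9 10 10 8 10 9 9 9 8 9 10
j stops at 9 (9), i stops at 1 (10); swap ⇒ 9 9 10 8 10 9 9 9 8 10 10
j stops at 8 (8), i stops at 2 (10); swap ⇒ 9 9 8 8 10 9 9 9 10 10 10
j stops at 7 (9), i stops at 4 (10); swap ⇒ 9 9 8 8 9 9 9 10 10 10 10
j stops at 6, i stops at 7; i≥j ⇒ return 6. A=9 9 8 8 9 9 9 10 10 10 10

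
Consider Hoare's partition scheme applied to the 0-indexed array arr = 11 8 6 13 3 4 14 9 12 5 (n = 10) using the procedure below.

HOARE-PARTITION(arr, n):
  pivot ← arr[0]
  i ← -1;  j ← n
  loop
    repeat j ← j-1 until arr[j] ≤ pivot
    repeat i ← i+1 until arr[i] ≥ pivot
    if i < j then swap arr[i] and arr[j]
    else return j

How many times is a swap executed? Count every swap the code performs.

2

pivot = arr[0] = 11; i = -1, j = 10
j→9 (arr[9]=5≤11), i→0 (arr[0]=11≥11); i<j, swap → 5 8 6 13 3 4 14 9 12 11
j→7 (arr[7]=9≤11), i→3 (arr[3]=13≥11); i<j, swap → 5 8 6 9 3 4 14 13 12 11
j→5, i→6; i≥j, return j=5. arr = 5 8 6 9 3 4 14 13 12 11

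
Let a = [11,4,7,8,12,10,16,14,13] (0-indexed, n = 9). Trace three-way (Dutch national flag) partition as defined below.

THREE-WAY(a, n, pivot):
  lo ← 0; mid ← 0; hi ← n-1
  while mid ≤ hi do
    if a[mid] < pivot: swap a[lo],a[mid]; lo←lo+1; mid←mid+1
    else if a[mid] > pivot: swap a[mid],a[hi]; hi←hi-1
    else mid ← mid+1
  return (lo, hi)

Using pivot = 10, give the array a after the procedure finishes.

[4,7,8,10,12,16,14,13,11]

pivot = 10; lo=0, mid=0, hi=8
a[mid]=11>10: swap a[0],a[8]; hi=7 → [13,4,7,8,12,10,16,14,11]
a[mid]=13>10: swap a[0],a[7]; hi=6 → [14,4,7,8,12,10,16,13,11]
a[mid]=14>10: swap a[0],a[6]; hi=5 → [16,4,7,8,12,10,14,13,11]
a[mid]=16>10: swap a[0],a[5]; hi=4 → [10,4,7,8,12,16,14,13,11]
a[mid]=10=10: mid=1
a[mid]=4<10: swap a[0],a[1]; lo=1,mid=2 → [4,10,7,8,12,16,14,13,11]
a[mid]=7<10: swap a[1],a[2]; lo=2,mid=3 → [4,7,10,8,12,16,14,13,11]
a[mid]=8<10: swap a[2],a[3]; lo=3,mid=4 → [4,7,8,10,12,16,14,13,11]
a[mid]=12>10: swap a[4],a[4]; hi=3 → [4,7,8,10,12,16,14,13,11]
end: lo=3, hi=3; a = [4,7,8,10,12,16,14,13,11]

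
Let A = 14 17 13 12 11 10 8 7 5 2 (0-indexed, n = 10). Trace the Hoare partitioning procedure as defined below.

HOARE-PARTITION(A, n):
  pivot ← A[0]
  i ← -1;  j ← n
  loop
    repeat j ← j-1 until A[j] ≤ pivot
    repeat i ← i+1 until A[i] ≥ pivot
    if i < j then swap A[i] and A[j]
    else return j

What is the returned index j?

7

pivot=14
j stops at 9 (2), i stops at 0 (14); swap ⇒ 2 17 13 12 11 10 8 7 5 14
j stops at 8 (5), i stops at 1 (17); swap ⇒ 2 5 13 12 11 10 8 7 17 14
j stops at 7, i stops at 8; i≥j ⇒ return 7. A=2 5 13 12 11 10 8 7 17 14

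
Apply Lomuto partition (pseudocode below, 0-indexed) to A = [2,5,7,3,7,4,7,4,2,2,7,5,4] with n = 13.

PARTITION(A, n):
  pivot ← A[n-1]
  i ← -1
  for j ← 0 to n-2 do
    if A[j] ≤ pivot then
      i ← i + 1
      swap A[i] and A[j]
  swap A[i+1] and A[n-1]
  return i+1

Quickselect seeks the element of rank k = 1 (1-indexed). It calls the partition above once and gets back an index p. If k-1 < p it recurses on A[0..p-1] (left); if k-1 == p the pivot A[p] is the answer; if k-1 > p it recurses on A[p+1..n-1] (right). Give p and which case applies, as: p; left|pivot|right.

pivot=4, i=-1
j=0: 2≤4, i=0, swap(0,0) ⇒ [2,5,7,3,7,4,7,4,2,2,7,5,4]
j=1: 5>4, skip
j=2: 7>4, skip
j=3: 3≤4, i=1, swap(1,3) ⇒ [2,3,7,5,7,4,7,4,2,2,7,5,4]
j=4: 7>4, skip
j=5: 4≤4, i=2, swap(2,5) ⇒ [2,3,4,5,7,7,7,4,2,2,7,5,4]
j=6: 7>4, skip
j=7: 4≤4, i=3, swap(3,7) ⇒ [2,3,4,4,7,7,7,5,2,2,7,5,4]
j=8: 2≤4, i=4, swap(4,8) ⇒ [2,3,4,4,2,7,7,5,7,2,7,5,4]
j=9: 2≤4, i=5, swap(5,9) ⇒ [2,3,4,4,2,2,7,5,7,7,7,5,4]
j=10: 7>4, skip
j=11: 5>4, skip
swap(6,12) ⇒ [2,3,4,4,2,2,4,5,7,7,7,5,7]; return 6
p = 6; k-1 = 0 < 6 ⇒ left

6; left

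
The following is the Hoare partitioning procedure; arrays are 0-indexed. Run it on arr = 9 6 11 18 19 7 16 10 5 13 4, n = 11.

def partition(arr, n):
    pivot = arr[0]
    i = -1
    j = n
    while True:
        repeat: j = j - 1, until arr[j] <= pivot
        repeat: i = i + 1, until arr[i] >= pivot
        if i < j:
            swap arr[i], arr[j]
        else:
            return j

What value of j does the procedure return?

pivot = arr[0] = 9; i = -1, j = 11
j→10 (arr[10]=4≤9), i→0 (arr[0]=9≥9); i<j, swap → 4 6 11 18 19 7 16 10 5 13 9
j→8 (arr[8]=5≤9), i→2 (arr[2]=11≥9); i<j, swap → 4 6 5 18 19 7 16 10 11 13 9
j→5 (arr[5]=7≤9), i→3 (arr[3]=18≥9); i<j, swap → 4 6 5 7 19 18 16 10 11 13 9
j→3, i→4; i≥j, return j=3. arr = 4 6 5 7 19 18 16 10 11 13 9

3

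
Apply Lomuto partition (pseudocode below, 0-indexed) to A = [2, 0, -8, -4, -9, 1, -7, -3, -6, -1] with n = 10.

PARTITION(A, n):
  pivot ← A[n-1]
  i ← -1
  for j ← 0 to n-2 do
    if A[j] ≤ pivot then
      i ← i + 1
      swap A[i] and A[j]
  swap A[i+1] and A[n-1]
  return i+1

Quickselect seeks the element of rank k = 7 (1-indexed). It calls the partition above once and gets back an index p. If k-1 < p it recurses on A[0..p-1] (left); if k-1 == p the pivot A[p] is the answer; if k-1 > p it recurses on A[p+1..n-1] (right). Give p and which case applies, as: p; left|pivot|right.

pivot = A[9] = -1; i = -1
j=0: A[0]=2 > -1 → no swap
j=1: A[1]=0 > -1 → no swap
j=2: A[2]=-8 ≤ -1 → i=0, swap A[0],A[2] → [-8, 0, 2, -4, -9, 1, -7, -3, -6, -1]
j=3: A[3]=-4 ≤ -1 → i=1, swap A[1],A[3] → [-8, -4, 2, 0, -9, 1, -7, -3, -6, -1]
j=4: A[4]=-9 ≤ -1 → i=2, swap A[2],A[4] → [-8, -4, -9, 0, 2, 1, -7, -3, -6, -1]
j=5: A[5]=1 > -1 → no swap
j=6: A[6]=-7 ≤ -1 → i=3, swap A[3],A[6] → [-8, -4, -9, -7, 2, 1, 0, -3, -6, -1]
j=7: A[7]=-3 ≤ -1 → i=4, swap A[4],A[7] → [-8, -4, -9, -7, -3, 1, 0, 2, -6, -1]
j=8: A[8]=-6 ≤ -1 → i=5, swap A[5],A[8] → [-8, -4, -9, -7, -3, -6, 0, 2, 1, -1]
final swap A[6],A[9] → [-8, -4, -9, -7, -3, -6, -1, 2, 1, 0]; return 6
p = 6; k-1 = 6 == 6 ⇒ pivot

6; pivot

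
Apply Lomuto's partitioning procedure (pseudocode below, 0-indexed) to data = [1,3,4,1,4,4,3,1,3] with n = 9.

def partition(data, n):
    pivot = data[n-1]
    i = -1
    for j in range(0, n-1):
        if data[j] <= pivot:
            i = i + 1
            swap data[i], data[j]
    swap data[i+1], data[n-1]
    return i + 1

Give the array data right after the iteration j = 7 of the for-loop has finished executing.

[1,3,1,3,1,4,4,4,3]

pivot = data[8] = 3; i = -1
j=0: data[0]=1 ≤ 3 → i=0, swap data[0],data[0] (no change) → [1,3,4,1,4,4,3,1,3]
j=1: data[1]=3 ≤ 3 → i=1, swap data[1],data[1] (no change) → [1,3,4,1,4,4,3,1,3]
j=2: data[2]=4 > 3 → no swap
j=3: data[3]=1 ≤ 3 → i=2, swap data[2],data[3] → [1,3,1,4,4,4,3,1,3]
j=4: data[4]=4 > 3 → no swap
j=5: data[5]=4 > 3 → no swap
j=6: data[6]=3 ≤ 3 → i=3, swap data[3],data[6] → [1,3,1,3,4,4,4,1,3]
j=7: data[7]=1 ≤ 3 → i=4, swap data[4],data[7] → [1,3,1,3,1,4,4,4,3]
(after j=7) data = [1,3,1,3,1,4,4,4,3]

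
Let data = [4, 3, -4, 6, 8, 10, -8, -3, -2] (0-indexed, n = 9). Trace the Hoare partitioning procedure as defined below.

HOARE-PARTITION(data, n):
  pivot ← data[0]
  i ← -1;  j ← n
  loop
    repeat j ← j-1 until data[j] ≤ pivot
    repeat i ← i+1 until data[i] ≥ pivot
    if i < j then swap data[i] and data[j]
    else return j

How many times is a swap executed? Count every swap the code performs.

pivot=4
j stops at 8 (-2), i stops at 0 (4); swap ⇒ [-2, 3, -4, 6, 8, 10, -8, -3, 4]
j stops at 7 (-3), i stops at 3 (6); swap ⇒ [-2, 3, -4, -3, 8, 10, -8, 6, 4]
j stops at 6 (-8), i stops at 4 (8); swap ⇒ [-2, 3, -4, -3, -8, 10, 8, 6, 4]
j stops at 4, i stops at 5; i≥j ⇒ return 4. data=[-2, 3, -4, -3, -8, 10, 8, 6, 4]

3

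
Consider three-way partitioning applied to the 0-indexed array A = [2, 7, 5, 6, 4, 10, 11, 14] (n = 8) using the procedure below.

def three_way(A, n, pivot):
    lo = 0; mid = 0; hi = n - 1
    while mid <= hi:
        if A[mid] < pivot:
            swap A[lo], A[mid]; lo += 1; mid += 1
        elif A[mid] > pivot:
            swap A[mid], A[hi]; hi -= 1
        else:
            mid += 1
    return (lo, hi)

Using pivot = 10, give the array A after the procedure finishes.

[2, 7, 5, 6, 4, 10, 14, 11]

pivot = 10; lo=0, mid=0, hi=7
A[mid]=2<10: swap A[0],A[0]; lo=1,mid=1 → [2, 7, 5, 6, 4, 10, 11, 14]
A[mid]=7<10: swap A[1],A[1]; lo=2,mid=2 → [2, 7, 5, 6, 4, 10, 11, 14]
A[mid]=5<10: swap A[2],A[2]; lo=3,mid=3 → [2, 7, 5, 6, 4, 10, 11, 14]
A[mid]=6<10: swap A[3],A[3]; lo=4,mid=4 → [2, 7, 5, 6, 4, 10, 11, 14]
A[mid]=4<10: swap A[4],A[4]; lo=5,mid=5 → [2, 7, 5, 6, 4, 10, 11, 14]
A[mid]=10=10: mid=6
A[mid]=11>10: swap A[6],A[7]; hi=6 → [2, 7, 5, 6, 4, 10, 14, 11]
A[mid]=14>10: swap A[6],A[6]; hi=5 → [2, 7, 5, 6, 4, 10, 14, 11]
end: lo=5, hi=5; A = [2, 7, 5, 6, 4, 10, 14, 11]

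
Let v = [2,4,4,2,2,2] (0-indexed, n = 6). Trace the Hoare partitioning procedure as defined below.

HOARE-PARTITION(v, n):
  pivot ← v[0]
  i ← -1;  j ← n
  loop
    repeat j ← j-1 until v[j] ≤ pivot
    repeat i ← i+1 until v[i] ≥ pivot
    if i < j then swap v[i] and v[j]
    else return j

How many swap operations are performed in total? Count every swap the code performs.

pivot=2
j stops at 5 (2), i stops at 0 (2); swap ⇒ [2,4,4,2,2,2]
j stops at 4 (2), i stops at 1 (4); swap ⇒ [2,2,4,2,4,2]
j stops at 3 (2), i stops at 2 (4); swap ⇒ [2,2,2,4,4,2]
j stops at 2, i stops at 3; i≥j ⇒ return 2. v=[2,2,2,4,4,2]

3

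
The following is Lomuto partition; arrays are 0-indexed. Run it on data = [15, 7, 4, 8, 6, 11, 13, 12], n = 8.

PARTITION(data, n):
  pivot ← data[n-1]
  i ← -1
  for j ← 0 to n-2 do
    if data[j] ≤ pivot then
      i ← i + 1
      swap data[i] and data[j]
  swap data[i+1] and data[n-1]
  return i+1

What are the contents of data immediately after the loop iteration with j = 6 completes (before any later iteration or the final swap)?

[7, 4, 8, 6, 11, 15, 13, 12]

pivot=12, i=-1
j=0: 15>12, skip
j=1: 7≤12, i=0, swap(0,1) ⇒ [7, 15, 4, 8, 6, 11, 13, 12]
j=2: 4≤12, i=1, swap(1,2) ⇒ [7, 4, 15, 8, 6, 11, 13, 12]
j=3: 8≤12, i=2, swap(2,3) ⇒ [7, 4, 8, 15, 6, 11, 13, 12]
j=4: 6≤12, i=3, swap(3,4) ⇒ [7, 4, 8, 6, 15, 11, 13, 12]
j=5: 11≤12, i=4, swap(4,5) ⇒ [7, 4, 8, 6, 11, 15, 13, 12]
j=6: 13>12, skip
(after j=6) data = [7, 4, 8, 6, 11, 15, 13, 12]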